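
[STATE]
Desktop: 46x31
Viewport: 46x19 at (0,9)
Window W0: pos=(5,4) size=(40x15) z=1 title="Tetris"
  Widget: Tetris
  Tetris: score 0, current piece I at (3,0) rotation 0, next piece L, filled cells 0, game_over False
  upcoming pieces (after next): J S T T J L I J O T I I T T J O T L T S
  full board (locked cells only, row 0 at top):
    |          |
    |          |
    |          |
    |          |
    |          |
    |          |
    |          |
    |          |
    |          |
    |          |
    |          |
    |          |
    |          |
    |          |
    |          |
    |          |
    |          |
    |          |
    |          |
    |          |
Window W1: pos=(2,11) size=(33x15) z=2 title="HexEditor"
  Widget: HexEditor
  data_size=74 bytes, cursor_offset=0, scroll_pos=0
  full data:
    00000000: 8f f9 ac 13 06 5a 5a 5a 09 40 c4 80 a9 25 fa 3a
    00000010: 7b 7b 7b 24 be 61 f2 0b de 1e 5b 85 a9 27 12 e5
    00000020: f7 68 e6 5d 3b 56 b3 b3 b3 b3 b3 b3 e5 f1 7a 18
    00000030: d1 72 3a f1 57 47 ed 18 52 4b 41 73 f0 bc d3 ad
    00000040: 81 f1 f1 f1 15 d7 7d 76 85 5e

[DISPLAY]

     ┃          │▒▒▒                        ┃ 
     ┃          │                           ┃ 
  ┏━━━━━━━━━━━━━━━━━━━━━━━━━━━━━━━┓         ┃ 
  ┃ HexEditor                     ┃         ┃ 
  ┠───────────────────────────────┨         ┃ 
  ┃00000000  8F f9 ac 13 06 5a 5a ┃         ┃ 
  ┃00000010  7b 7b 7b 24 be 61 f2 ┃         ┃ 
  ┃00000020  f7 68 e6 5d 3b 56 b3 ┃         ┃ 
  ┃00000030  d1 72 3a f1 57 47 ed ┃         ┃ 
  ┃00000040  81 f1 f1 f1 15 d7 7d ┃━━━━━━━━━┛ 
  ┃                               ┃           
  ┃                               ┃           
  ┃                               ┃           
  ┃                               ┃           
  ┃                               ┃           
  ┃                               ┃           
  ┗━━━━━━━━━━━━━━━━━━━━━━━━━━━━━━━┛           
                                              
                                              


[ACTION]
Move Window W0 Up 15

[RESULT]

     ┃          │Score:                     ┃ 
     ┃          │0                          ┃ 
  ┏━━━━━━━━━━━━━━━━━━━━━━━━━━━━━━━┓         ┃ 
  ┃ HexEditor                     ┃         ┃ 
  ┠───────────────────────────────┨         ┃ 
  ┃00000000  8F f9 ac 13 06 5a 5a ┃━━━━━━━━━┛ 
  ┃00000010  7b 7b 7b 24 be 61 f2 ┃           
  ┃00000020  f7 68 e6 5d 3b 56 b3 ┃           
  ┃00000030  d1 72 3a f1 57 47 ed ┃           
  ┃00000040  81 f1 f1 f1 15 d7 7d ┃           
  ┃                               ┃           
  ┃                               ┃           
  ┃                               ┃           
  ┃                               ┃           
  ┃                               ┃           
  ┃                               ┃           
  ┗━━━━━━━━━━━━━━━━━━━━━━━━━━━━━━━┛           
                                              
                                              


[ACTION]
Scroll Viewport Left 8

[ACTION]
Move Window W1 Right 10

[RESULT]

     ┃          │Score:                     ┃ 
     ┃          │0                          ┃ 
     ┃      ┏━━━━━━━━━━━━━━━━━━━━━━━━━━━━━━━┓ 
     ┃      ┃ HexEditor                     ┃ 
     ┃      ┠───────────────────────────────┨ 
     ┗━━━━━━┃00000000  8F f9 ac 13 06 5a 5a ┃ 
            ┃00000010  7b 7b 7b 24 be 61 f2 ┃ 
            ┃00000020  f7 68 e6 5d 3b 56 b3 ┃ 
            ┃00000030  d1 72 3a f1 57 47 ed ┃ 
            ┃00000040  81 f1 f1 f1 15 d7 7d ┃ 
            ┃                               ┃ 
            ┃                               ┃ 
            ┃                               ┃ 
            ┃                               ┃ 
            ┃                               ┃ 
            ┃                               ┃ 
            ┗━━━━━━━━━━━━━━━━━━━━━━━━━━━━━━━┛ 
                                              
                                              


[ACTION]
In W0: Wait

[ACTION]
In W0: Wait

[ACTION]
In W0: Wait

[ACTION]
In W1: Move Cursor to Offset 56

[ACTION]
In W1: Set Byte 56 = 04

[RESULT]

     ┃          │Score:                     ┃ 
     ┃          │0                          ┃ 
     ┃      ┏━━━━━━━━━━━━━━━━━━━━━━━━━━━━━━━┓ 
     ┃      ┃ HexEditor                     ┃ 
     ┃      ┠───────────────────────────────┨ 
     ┗━━━━━━┃00000000  8f f9 ac 13 06 5a 5a ┃ 
            ┃00000010  7b 7b 7b 24 be 61 f2 ┃ 
            ┃00000020  f7 68 e6 5d 3b 56 b3 ┃ 
            ┃00000030  d1 72 3a f1 57 47 ed ┃ 
            ┃00000040  81 f1 f1 f1 15 d7 7d ┃ 
            ┃                               ┃ 
            ┃                               ┃ 
            ┃                               ┃ 
            ┃                               ┃ 
            ┃                               ┃ 
            ┃                               ┃ 
            ┗━━━━━━━━━━━━━━━━━━━━━━━━━━━━━━━┛ 
                                              
                                              


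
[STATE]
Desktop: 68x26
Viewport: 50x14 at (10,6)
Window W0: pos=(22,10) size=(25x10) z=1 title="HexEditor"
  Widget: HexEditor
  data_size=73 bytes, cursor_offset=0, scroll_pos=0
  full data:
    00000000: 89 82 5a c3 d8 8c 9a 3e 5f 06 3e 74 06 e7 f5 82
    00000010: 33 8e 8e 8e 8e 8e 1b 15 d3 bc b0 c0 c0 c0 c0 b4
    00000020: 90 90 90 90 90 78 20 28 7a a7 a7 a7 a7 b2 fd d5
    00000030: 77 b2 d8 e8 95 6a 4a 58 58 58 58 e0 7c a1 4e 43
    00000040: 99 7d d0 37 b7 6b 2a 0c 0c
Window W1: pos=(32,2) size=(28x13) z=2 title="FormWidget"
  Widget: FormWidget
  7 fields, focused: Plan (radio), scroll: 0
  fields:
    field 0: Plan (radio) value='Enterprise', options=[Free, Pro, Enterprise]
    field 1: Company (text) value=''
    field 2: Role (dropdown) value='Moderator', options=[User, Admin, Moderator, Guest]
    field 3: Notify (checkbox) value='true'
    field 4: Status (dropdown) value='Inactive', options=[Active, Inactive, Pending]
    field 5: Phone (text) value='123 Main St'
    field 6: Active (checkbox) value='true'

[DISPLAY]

                      ┃  Company:    [          ]┃
                      ┃  Role:       [Moderator▼]┃
                      ┃  Notify:     [x]         ┃
                      ┃  Status:     [Inactive ▼]┃
            ┏━━━━━━━━━┃  Phone:      [123 Main S]┃
            ┃ HexEdito┃  Active:     [x]         ┃
            ┠─────────┃                          ┃
            ┃00000000 ┃                          ┃
            ┃00000010 ┗━━━━━━━━━━━━━━━━━━━━━━━━━━┛
            ┃00000020  90 90 90 90 9┃             
            ┃00000030  77 b2 d8 e8 9┃             
            ┃00000040  99 7d d0 37 b┃             
            ┃                       ┃             
            ┗━━━━━━━━━━━━━━━━━━━━━━━┛             


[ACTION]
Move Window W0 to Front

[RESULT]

                      ┃  Company:    [          ]┃
                      ┃  Role:       [Moderator▼]┃
                      ┃  Notify:     [x]         ┃
                      ┃  Status:     [Inactive ▼]┃
            ┏━━━━━━━━━━━━━━━━━━━━━━━┓[123 Main S]┃
            ┃ HexEditor             ┃[x]         ┃
            ┠───────────────────────┨            ┃
            ┃00000000  89 82 5a c3 d┃            ┃
            ┃00000010  33 8e 8e 8e 8┃━━━━━━━━━━━━┛
            ┃00000020  90 90 90 90 9┃             
            ┃00000030  77 b2 d8 e8 9┃             
            ┃00000040  99 7d d0 37 b┃             
            ┃                       ┃             
            ┗━━━━━━━━━━━━━━━━━━━━━━━┛             


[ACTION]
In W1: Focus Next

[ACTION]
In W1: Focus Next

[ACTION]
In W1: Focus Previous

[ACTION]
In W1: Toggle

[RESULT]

                      ┃> Company:    [          ]┃
                      ┃  Role:       [Moderator▼]┃
                      ┃  Notify:     [x]         ┃
                      ┃  Status:     [Inactive ▼]┃
            ┏━━━━━━━━━━━━━━━━━━━━━━━┓[123 Main S]┃
            ┃ HexEditor             ┃[x]         ┃
            ┠───────────────────────┨            ┃
            ┃00000000  89 82 5a c3 d┃            ┃
            ┃00000010  33 8e 8e 8e 8┃━━━━━━━━━━━━┛
            ┃00000020  90 90 90 90 9┃             
            ┃00000030  77 b2 d8 e8 9┃             
            ┃00000040  99 7d d0 37 b┃             
            ┃                       ┃             
            ┗━━━━━━━━━━━━━━━━━━━━━━━┛             


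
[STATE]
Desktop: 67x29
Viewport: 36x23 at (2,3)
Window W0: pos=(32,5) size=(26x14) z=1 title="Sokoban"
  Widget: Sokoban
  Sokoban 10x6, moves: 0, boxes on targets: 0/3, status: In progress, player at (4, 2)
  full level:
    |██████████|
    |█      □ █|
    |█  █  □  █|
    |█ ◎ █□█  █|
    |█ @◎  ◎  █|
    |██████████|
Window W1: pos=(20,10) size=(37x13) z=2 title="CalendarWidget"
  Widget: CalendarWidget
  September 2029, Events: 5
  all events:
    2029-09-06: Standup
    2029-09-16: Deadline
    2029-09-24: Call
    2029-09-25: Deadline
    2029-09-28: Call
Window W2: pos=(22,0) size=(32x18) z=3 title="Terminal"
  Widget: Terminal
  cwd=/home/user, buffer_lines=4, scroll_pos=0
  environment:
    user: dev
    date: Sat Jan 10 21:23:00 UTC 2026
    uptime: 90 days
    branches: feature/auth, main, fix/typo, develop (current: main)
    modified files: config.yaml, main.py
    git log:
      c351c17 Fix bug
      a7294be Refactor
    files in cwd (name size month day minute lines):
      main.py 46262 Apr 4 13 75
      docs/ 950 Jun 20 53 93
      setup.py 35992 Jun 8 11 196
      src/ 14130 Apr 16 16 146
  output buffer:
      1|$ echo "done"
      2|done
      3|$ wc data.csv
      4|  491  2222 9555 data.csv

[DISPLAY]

                    ┃$ echo "done"  
                    ┃done           
                    ┃$ wc data.csv  
                    ┃  491  2222 955
                    ┃$ █            
                    ┃               
                    ┃               
                  ┏━┃               
                  ┃ ┃               
                  ┠─┃               
                  ┃ ┃               
                  ┃M┃               
                  ┃ ┃               
                  ┃ ┃               
                  ┃1┗━━━━━━━━━━━━━━━
                  ┃17 18 19 20 21 22
                  ┃24* 25* 26 27 28*
                  ┃                 
                  ┃                 
                  ┗━━━━━━━━━━━━━━━━━
                                    
                                    
                                    


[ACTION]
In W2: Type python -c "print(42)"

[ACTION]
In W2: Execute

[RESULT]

                    ┃$ echo "done"  
                    ┃done           
                    ┃$ wc data.csv  
                    ┃  491  2222 955
                    ┃$ python -c "pr
                    ┃42             
                    ┃$ █            
                  ┏━┃               
                  ┃ ┃               
                  ┠─┃               
                  ┃ ┃               
                  ┃M┃               
                  ┃ ┃               
                  ┃ ┃               
                  ┃1┗━━━━━━━━━━━━━━━
                  ┃17 18 19 20 21 22
                  ┃24* 25* 26 27 28*
                  ┃                 
                  ┃                 
                  ┗━━━━━━━━━━━━━━━━━
                                    
                                    
                                    


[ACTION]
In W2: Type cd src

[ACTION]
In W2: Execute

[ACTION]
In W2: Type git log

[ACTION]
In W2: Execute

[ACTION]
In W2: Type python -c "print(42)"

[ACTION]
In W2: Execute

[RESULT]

                    ┃$ echo "done"  
                    ┃done           
                    ┃$ wc data.csv  
                    ┃  491  2222 955
                    ┃$ python -c "pr
                    ┃42             
                    ┃$ cd src       
                  ┏━┃               
                  ┃ ┃$ git log      
                  ┠─┃c351c17 Fix bug
                  ┃ ┃a7294be Refacto
                  ┃M┃$ python -c "pr
                  ┃ ┃42             
                  ┃ ┃$ █            
                  ┃1┗━━━━━━━━━━━━━━━
                  ┃17 18 19 20 21 22
                  ┃24* 25* 26 27 28*
                  ┃                 
                  ┃                 
                  ┗━━━━━━━━━━━━━━━━━
                                    
                                    
                                    


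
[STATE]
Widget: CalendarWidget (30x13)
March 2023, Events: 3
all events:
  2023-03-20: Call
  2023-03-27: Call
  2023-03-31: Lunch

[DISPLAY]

          March 2023          
Mo Tu We Th Fr Sa Su          
       1  2  3  4  5          
 6  7  8  9 10 11 12          
13 14 15 16 17 18 19          
20* 21 22 23 24 25 26         
27* 28 29 30 31*              
                              
                              
                              
                              
                              
                              


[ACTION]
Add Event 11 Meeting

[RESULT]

          March 2023          
Mo Tu We Th Fr Sa Su          
       1  2  3  4  5          
 6  7  8  9 10 11* 12         
13 14 15 16 17 18 19          
20* 21 22 23 24 25 26         
27* 28 29 30 31*              
                              
                              
                              
                              
                              
                              


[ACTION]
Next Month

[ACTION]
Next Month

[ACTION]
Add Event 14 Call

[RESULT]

           May 2023           
Mo Tu We Th Fr Sa Su          
 1  2  3  4  5  6  7          
 8  9 10 11 12 13 14*         
15 16 17 18 19 20 21          
22 23 24 25 26 27 28          
29 30 31                      
                              
                              
                              
                              
                              
                              


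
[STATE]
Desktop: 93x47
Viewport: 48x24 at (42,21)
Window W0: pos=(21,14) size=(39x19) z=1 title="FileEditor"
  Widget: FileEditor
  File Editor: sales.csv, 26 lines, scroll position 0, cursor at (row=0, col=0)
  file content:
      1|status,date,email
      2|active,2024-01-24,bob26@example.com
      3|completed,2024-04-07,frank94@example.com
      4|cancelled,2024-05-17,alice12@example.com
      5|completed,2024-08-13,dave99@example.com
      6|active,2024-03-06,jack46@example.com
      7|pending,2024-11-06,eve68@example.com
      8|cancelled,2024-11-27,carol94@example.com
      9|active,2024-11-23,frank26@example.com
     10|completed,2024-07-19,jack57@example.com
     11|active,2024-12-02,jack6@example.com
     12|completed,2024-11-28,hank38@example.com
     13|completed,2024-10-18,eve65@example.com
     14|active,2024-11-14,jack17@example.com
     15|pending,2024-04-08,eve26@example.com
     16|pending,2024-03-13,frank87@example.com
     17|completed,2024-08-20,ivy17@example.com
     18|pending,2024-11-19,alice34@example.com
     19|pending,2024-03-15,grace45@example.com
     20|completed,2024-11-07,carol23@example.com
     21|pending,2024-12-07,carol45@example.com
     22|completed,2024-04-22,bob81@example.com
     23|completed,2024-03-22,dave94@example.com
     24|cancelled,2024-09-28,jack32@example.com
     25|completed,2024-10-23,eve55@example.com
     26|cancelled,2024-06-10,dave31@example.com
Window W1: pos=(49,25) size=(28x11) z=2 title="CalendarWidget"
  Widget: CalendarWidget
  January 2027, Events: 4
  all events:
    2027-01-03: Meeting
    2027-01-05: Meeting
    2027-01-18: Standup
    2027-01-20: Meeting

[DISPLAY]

,dave99@example.░┃                              
ck46@example.com░┃                              
ve68@example.com░┃                              
,carol94@example░┃                              
ank26@e┏━━━━━━━━━━━━━━━━━━━━━━━━━━┓             
,jack57┃ CalendarWidget           ┃             
ck6@exa┠──────────────────────────┨             
,hank38┃       January 2027       ┃             
,eve65@┃Mo Tu We Th Fr Sa Su      ┃             
ck17@ex┃             1  2  3*     ┃             
ve26@ex┃ 4  5*  6  7  8  9 10     ┃             
━━━━━━━┃11 12 13 14 15 16 17      ┃             
       ┃18* 19 20* 21 22 23 24    ┃             
       ┃25 26 27 28 29 30 31      ┃             
       ┗━━━━━━━━━━━━━━━━━━━━━━━━━━┛             
                                                
                                                
                                                
                                                
                                                
                                                
                                                
                                                
                                                


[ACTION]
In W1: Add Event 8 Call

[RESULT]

,dave99@example.░┃                              
ck46@example.com░┃                              
ve68@example.com░┃                              
,carol94@example░┃                              
ank26@e┏━━━━━━━━━━━━━━━━━━━━━━━━━━┓             
,jack57┃ CalendarWidget           ┃             
ck6@exa┠──────────────────────────┨             
,hank38┃       January 2027       ┃             
,eve65@┃Mo Tu We Th Fr Sa Su      ┃             
ck17@ex┃             1  2  3*     ┃             
ve26@ex┃ 4  5*  6  7  8*  9 10    ┃             
━━━━━━━┃11 12 13 14 15 16 17      ┃             
       ┃18* 19 20* 21 22 23 24    ┃             
       ┃25 26 27 28 29 30 31      ┃             
       ┗━━━━━━━━━━━━━━━━━━━━━━━━━━┛             
                                                
                                                
                                                
                                                
                                                
                                                
                                                
                                                
                                                


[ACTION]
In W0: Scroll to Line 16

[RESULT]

rank87@example.c░┃                              
,ivy17@example.c░┃                              
lice34@example.c░┃                              
race45@example.c░┃                              
,carol2┏━━━━━━━━━━━━━━━━━━━━━━━━━━┓             
arol45@┃ CalendarWidget           ┃             
,bob81@┠──────────────────────────┨             
,dave94┃       January 2027       ┃             
,jack32┃Mo Tu We Th Fr Sa Su      ┃             
,eve55@┃             1  2  3*     ┃             
,dave31┃ 4  5*  6  7  8*  9 10    ┃             
━━━━━━━┃11 12 13 14 15 16 17      ┃             
       ┃18* 19 20* 21 22 23 24    ┃             
       ┃25 26 27 28 29 30 31      ┃             
       ┗━━━━━━━━━━━━━━━━━━━━━━━━━━┛             
                                                
                                                
                                                
                                                
                                                
                                                
                                                
                                                
                                                


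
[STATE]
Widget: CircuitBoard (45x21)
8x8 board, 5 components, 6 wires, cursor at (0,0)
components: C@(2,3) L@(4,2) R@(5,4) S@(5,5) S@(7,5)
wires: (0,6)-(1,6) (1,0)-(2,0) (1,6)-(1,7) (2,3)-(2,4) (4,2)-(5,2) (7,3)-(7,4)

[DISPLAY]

   0 1 2 3 4 5 6 7                           
0  [.]                      ·                
                            │                
1   ·                       · ─ ·            
    │                                        
2   ·           C ─ ·                        
                                             
3                                            
                                             
4           L                                
            │                                
5           ·       R   S                    
                                             
6                                            
                                             
7               · ─ ·   S                    
Cursor: (0,0)                                
                                             
                                             
                                             
                                             


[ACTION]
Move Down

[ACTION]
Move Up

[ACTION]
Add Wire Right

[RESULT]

   0 1 2 3 4 5 6 7                           
0  [.]─ ·                   ·                
                            │                
1   ·                       · ─ ·            
    │                                        
2   ·           C ─ ·                        
                                             
3                                            
                                             
4           L                                
            │                                
5           ·       R   S                    
                                             
6                                            
                                             
7               · ─ ·   S                    
Cursor: (0,0)                                
                                             
                                             
                                             
                                             


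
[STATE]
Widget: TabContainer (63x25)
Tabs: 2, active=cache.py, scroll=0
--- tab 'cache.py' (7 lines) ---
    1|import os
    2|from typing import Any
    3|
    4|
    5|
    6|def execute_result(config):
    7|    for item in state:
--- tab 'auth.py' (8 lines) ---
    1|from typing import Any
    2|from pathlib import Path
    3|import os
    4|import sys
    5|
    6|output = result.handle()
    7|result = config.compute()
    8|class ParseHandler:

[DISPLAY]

[cache.py]│ auth.py                                            
───────────────────────────────────────────────────────────────
import os                                                      
from typing import Any                                         
                                                               
                                                               
                                                               
def execute_result(config):                                    
    for item in state:                                         
                                                               
                                                               
                                                               
                                                               
                                                               
                                                               
                                                               
                                                               
                                                               
                                                               
                                                               
                                                               
                                                               
                                                               
                                                               
                                                               


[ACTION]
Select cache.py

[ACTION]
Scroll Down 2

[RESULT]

[cache.py]│ auth.py                                            
───────────────────────────────────────────────────────────────
                                                               
                                                               
                                                               
def execute_result(config):                                    
    for item in state:                                         
                                                               
                                                               
                                                               
                                                               
                                                               
                                                               
                                                               
                                                               
                                                               
                                                               
                                                               
                                                               
                                                               
                                                               
                                                               
                                                               
                                                               
                                                               


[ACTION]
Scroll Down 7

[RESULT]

[cache.py]│ auth.py                                            
───────────────────────────────────────────────────────────────
    for item in state:                                         
                                                               
                                                               
                                                               
                                                               
                                                               
                                                               
                                                               
                                                               
                                                               
                                                               
                                                               
                                                               
                                                               
                                                               
                                                               
                                                               
                                                               
                                                               
                                                               
                                                               
                                                               
                                                               


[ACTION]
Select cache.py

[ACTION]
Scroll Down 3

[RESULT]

[cache.py]│ auth.py                                            
───────────────────────────────────────────────────────────────
                                                               
                                                               
def execute_result(config):                                    
    for item in state:                                         
                                                               
                                                               
                                                               
                                                               
                                                               
                                                               
                                                               
                                                               
                                                               
                                                               
                                                               
                                                               
                                                               
                                                               
                                                               
                                                               
                                                               
                                                               
                                                               


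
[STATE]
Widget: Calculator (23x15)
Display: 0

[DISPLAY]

                      0
┌───┬───┬───┬───┐      
│ 7 │ 8 │ 9 │ ÷ │      
├───┼───┼───┼───┤      
│ 4 │ 5 │ 6 │ × │      
├───┼───┼───┼───┤      
│ 1 │ 2 │ 3 │ - │      
├───┼───┼───┼───┤      
│ 0 │ . │ = │ + │      
├───┼───┼───┼───┤      
│ C │ MC│ MR│ M+│      
└───┴───┴───┴───┘      
                       
                       
                       


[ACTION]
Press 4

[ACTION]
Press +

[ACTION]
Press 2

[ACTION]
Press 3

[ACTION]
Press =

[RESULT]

                     27
┌───┬───┬───┬───┐      
│ 7 │ 8 │ 9 │ ÷ │      
├───┼───┼───┼───┤      
│ 4 │ 5 │ 6 │ × │      
├───┼───┼───┼───┤      
│ 1 │ 2 │ 3 │ - │      
├───┼───┼───┼───┤      
│ 0 │ . │ = │ + │      
├───┼───┼───┼───┤      
│ C │ MC│ MR│ M+│      
└───┴───┴───┴───┘      
                       
                       
                       


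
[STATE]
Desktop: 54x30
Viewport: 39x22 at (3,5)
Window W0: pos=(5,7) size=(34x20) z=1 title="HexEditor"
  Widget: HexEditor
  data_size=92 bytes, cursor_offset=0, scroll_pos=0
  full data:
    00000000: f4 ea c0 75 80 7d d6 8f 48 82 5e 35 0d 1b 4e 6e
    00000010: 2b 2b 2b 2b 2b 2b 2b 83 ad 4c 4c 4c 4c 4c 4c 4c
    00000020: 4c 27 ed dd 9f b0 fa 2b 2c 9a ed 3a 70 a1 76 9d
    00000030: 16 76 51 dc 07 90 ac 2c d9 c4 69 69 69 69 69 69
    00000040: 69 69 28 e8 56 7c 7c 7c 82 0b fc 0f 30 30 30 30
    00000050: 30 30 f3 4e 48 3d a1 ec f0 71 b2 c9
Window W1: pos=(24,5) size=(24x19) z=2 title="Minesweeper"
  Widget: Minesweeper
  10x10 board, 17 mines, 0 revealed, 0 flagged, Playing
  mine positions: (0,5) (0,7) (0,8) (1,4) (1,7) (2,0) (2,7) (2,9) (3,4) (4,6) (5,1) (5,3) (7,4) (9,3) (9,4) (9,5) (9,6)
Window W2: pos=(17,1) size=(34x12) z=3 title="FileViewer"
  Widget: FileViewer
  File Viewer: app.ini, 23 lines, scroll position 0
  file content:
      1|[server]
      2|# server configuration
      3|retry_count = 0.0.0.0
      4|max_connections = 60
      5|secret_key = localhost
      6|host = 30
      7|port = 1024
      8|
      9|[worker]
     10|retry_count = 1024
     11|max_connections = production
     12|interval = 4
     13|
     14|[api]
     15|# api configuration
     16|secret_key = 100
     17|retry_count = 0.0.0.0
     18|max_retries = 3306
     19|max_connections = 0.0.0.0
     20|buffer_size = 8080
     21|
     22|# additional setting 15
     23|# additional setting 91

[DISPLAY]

              ┃# server configuration  
              ┃retry_count = 0.0.0.0   
  ┏━━━━━━━━━━━┃max_connections = 60    
  ┃ HexEditor ┃secret_key = localhost  
  ┠───────────┃host = 30               
  ┃00000000  F┃port = 1024             
  ┃00000010  2┃                        
  ┃00000020  4┗━━━━━━━━━━━━━━━━━━━━━━━━
  ┃00000030  16 76 51┃■■■■■■■■■■       
  ┃00000040  69 69 28┃■■■■■■■■■■       
  ┃00000050  30 30 f3┃■■■■■■■■■■       
  ┃                  ┃■■■■■■■■■■       
  ┃                  ┃■■■■■■■■■■       
  ┃                  ┃                 
  ┃                  ┃                 
  ┃                  ┃                 
  ┃                  ┃                 
  ┃                  ┃                 
  ┃                  ┗━━━━━━━━━━━━━━━━━
  ┃                                ┃   
  ┃                                ┃   
  ┗━━━━━━━━━━━━━━━━━━━━━━━━━━━━━━━━┛   


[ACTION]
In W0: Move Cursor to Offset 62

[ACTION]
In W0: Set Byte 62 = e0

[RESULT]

              ┃# server configuration  
              ┃retry_count = 0.0.0.0   
  ┏━━━━━━━━━━━┃max_connections = 60    
  ┃ HexEditor ┃secret_key = localhost  
  ┠───────────┃host = 30               
  ┃00000000  f┃port = 1024             
  ┃00000010  2┃                        
  ┃00000020  4┗━━━━━━━━━━━━━━━━━━━━━━━━
  ┃00000030  16 76 51┃■■■■■■■■■■       
  ┃00000040  69 69 28┃■■■■■■■■■■       
  ┃00000050  30 30 f3┃■■■■■■■■■■       
  ┃                  ┃■■■■■■■■■■       
  ┃                  ┃■■■■■■■■■■       
  ┃                  ┃                 
  ┃                  ┃                 
  ┃                  ┃                 
  ┃                  ┃                 
  ┃                  ┃                 
  ┃                  ┗━━━━━━━━━━━━━━━━━
  ┃                                ┃   
  ┃                                ┃   
  ┗━━━━━━━━━━━━━━━━━━━━━━━━━━━━━━━━┛   


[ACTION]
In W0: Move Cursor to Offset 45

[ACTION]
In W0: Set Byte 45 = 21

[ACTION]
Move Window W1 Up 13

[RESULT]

              ┃# server configuration  
              ┃retry_count = 0.0.0.0   
  ┏━━━━━━━━━━━┃max_connections = 60    
  ┃ HexEditor ┃secret_key = localhost  
  ┠───────────┃host = 30               
  ┃00000000  f┃port = 1024             
  ┃00000010  2┃                        
  ┃00000020  4┗━━━━━━━━━━━━━━━━━━━━━━━━
  ┃00000030  16 76 51┃                 
  ┃00000040  69 69 28┃                 
  ┃00000050  30 30 f3┃                 
  ┃                  ┃                 
  ┃                  ┃                 
  ┃                  ┗━━━━━━━━━━━━━━━━━
  ┃                                ┃   
  ┃                                ┃   
  ┃                                ┃   
  ┃                                ┃   
  ┃                                ┃   
  ┃                                ┃   
  ┃                                ┃   
  ┗━━━━━━━━━━━━━━━━━━━━━━━━━━━━━━━━┛   


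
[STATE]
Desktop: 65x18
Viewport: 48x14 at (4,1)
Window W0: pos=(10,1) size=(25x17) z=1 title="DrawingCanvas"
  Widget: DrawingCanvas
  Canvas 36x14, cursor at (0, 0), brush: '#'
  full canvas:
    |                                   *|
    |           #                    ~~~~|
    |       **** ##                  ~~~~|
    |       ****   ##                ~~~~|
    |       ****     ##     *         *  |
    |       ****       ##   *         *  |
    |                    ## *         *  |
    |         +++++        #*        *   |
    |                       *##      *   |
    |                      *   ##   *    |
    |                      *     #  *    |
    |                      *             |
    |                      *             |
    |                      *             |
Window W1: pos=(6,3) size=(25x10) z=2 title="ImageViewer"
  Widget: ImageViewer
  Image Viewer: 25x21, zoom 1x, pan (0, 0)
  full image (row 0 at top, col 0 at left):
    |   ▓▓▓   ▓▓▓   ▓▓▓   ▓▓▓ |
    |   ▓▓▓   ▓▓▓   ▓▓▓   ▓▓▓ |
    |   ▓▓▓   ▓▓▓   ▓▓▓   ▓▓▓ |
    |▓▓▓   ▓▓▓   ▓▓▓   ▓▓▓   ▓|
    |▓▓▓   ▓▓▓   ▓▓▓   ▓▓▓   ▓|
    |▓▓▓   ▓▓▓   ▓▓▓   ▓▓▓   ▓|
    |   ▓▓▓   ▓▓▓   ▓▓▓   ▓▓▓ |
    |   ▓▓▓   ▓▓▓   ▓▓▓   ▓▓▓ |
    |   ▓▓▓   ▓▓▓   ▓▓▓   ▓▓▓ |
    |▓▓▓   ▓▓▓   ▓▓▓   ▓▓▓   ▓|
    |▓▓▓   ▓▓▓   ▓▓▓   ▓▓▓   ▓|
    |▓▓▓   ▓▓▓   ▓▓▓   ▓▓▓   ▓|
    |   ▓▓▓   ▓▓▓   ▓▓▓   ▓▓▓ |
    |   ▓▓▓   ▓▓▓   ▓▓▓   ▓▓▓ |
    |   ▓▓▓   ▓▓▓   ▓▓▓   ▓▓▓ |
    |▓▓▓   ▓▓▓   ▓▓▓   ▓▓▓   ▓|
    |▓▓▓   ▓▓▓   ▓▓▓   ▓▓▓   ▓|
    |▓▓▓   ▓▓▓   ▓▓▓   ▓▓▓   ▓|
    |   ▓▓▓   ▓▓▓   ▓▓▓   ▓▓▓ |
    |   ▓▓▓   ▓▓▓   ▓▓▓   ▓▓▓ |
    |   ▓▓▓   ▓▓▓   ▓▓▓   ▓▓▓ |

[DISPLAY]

      ┏━━━━━━━━━━━━━━━━━━━━━━━┓                 
      ┃ DrawingCanvas         ┃                 
  ┏━━━━━━━━━━━━━━━━━━━━━━━┓───┨                 
  ┃ ImageViewer           ┃   ┃                 
  ┠───────────────────────┨   ┃                 
  ┃   ▓▓▓   ▓▓▓   ▓▓▓   ▓▓┃   ┃                 
  ┃   ▓▓▓   ▓▓▓   ▓▓▓   ▓▓┃   ┃                 
  ┃   ▓▓▓   ▓▓▓   ▓▓▓   ▓▓┃   ┃                 
  ┃▓▓▓   ▓▓▓   ▓▓▓   ▓▓▓  ┃   ┃                 
  ┃▓▓▓   ▓▓▓   ▓▓▓   ▓▓▓  ┃## ┃                 
  ┃▓▓▓   ▓▓▓   ▓▓▓   ▓▓▓  ┃  #┃                 
  ┗━━━━━━━━━━━━━━━━━━━━━━━┛   ┃                 
      ┃                      *┃                 
      ┃                      *┃                 


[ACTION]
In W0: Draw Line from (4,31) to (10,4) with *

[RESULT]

      ┏━━━━━━━━━━━━━━━━━━━━━━━┓                 
      ┃ DrawingCanvas         ┃                 
  ┏━━━━━━━━━━━━━━━━━━━━━━━┓───┨                 
  ┃ ImageViewer           ┃   ┃                 
  ┠───────────────────────┨   ┃                 
  ┃   ▓▓▓   ▓▓▓   ▓▓▓   ▓▓┃   ┃                 
  ┃   ▓▓▓   ▓▓▓   ▓▓▓   ▓▓┃   ┃                 
  ┃   ▓▓▓   ▓▓▓   ▓▓▓   ▓▓┃   ┃                 
  ┃▓▓▓   ▓▓▓   ▓▓▓   ▓▓▓  ┃   ┃                 
  ┃▓▓▓   ▓▓▓   ▓▓▓   ▓▓▓  ┃***┃                 
  ┃▓▓▓   ▓▓▓   ▓▓▓   ▓▓▓  ┃  #┃                 
  ┗━━━━━━━━━━━━━━━━━━━━━━━┛   ┃                 
      ┃       ****           *┃                 
      ┃    ***               *┃                 


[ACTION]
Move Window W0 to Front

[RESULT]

      ┏━━━━━━━━━━━━━━━━━━━━━━━┓                 
      ┃ DrawingCanvas         ┃                 
  ┏━━━┠───────────────────────┨                 
  ┃ Im┃+                      ┃                 
  ┠───┃           #           ┃                 
  ┃   ┃       **** ##         ┃                 
  ┃   ┃       ****   ##       ┃                 
  ┃   ┃       ****     ##     ┃                 
  ┃▓▓▓┃       ****       ##   ┃                 
  ┃▓▓▓┃                    ***┃                 
  ┃▓▓▓┃         +++++  ****  #┃                 
  ┗━━━┃           *****       ┃                 
      ┃       ****           *┃                 
      ┃    ***               *┃                 


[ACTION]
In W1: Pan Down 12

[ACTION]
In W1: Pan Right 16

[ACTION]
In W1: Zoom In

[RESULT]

      ┏━━━━━━━━━━━━━━━━━━━━━━━┓                 
      ┃ DrawingCanvas         ┃                 
  ┏━━━┠───────────────────────┨                 
  ┃ Im┃+                      ┃                 
  ┠───┃           #           ┃                 
  ┃  ▓┃       **** ##         ┃                 
  ┃  ▓┃       ****   ##       ┃                 
  ┃  ▓┃       ****     ##     ┃                 
  ┃  ▓┃       ****       ##   ┃                 
  ┃  ▓┃                    ***┃                 
  ┃  ▓┃         +++++  ****  #┃                 
  ┗━━━┃           *****       ┃                 
      ┃       ****           *┃                 
      ┃    ***               *┃                 
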